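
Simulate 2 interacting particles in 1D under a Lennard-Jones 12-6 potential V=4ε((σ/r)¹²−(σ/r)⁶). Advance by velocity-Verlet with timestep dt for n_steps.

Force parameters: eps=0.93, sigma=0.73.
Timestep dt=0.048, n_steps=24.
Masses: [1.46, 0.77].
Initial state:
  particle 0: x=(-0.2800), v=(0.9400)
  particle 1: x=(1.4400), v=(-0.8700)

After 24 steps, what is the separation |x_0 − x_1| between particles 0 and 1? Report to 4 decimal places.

step 0: x0=(-0.2800) x1=(1.4400)
step 1: x0=(-0.2348) x1=(1.3981)
step 2: x0=(-0.1895) x1=(1.3559)
step 3: x0=(-0.1439) x1=(1.3133)
step 4: x0=(-0.0979) x1=(1.2699)
step 5: x0=(-0.0514) x1=(1.2255)
step 6: x0=(-0.0039) x1=(1.1793)
step 7: x0=(0.0449) x1=(1.1304)
step 8: x0=(0.0963) x1=(1.0769)
step 9: x0=(0.1516) x1=(1.0157)
step 10: x0=(0.2111) x1=(0.9468)
step 11: x0=(0.2290) x1=(0.9566)
step 12: x0=(0.1956) x1=(1.0638)
step 13: x0=(0.1663) x1=(1.1630)
step 14: x0=(0.1409) x1=(1.2551)
step 15: x0=(0.1175) x1=(1.3432)
step 16: x0=(0.0953) x1=(1.4290)
step 17: x0=(0.0738) x1=(1.5136)
step 18: x0=(0.0527) x1=(1.5974)
step 19: x0=(0.0318) x1=(1.6808)
step 20: x0=(0.0111) x1=(1.7639)
step 21: x0=(-0.0095) x1=(1.8467)
step 22: x0=(-0.0300) x1=(1.9295)
step 23: x0=(-0.0505) x1=(2.0121)
step 24: x0=(-0.0710) x1=(2.0947)

2.1656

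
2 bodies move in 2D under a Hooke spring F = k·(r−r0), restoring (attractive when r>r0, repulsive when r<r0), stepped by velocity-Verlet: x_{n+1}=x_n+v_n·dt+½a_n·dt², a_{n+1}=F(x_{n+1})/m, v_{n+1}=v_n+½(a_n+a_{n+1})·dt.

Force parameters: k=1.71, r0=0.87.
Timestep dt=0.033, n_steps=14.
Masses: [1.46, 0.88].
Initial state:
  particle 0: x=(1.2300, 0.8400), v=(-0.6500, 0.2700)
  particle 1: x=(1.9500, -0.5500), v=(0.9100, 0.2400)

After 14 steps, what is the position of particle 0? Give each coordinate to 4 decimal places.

step 0: x0=(1.2300, 0.8400) x1=(1.9500, -0.5500)
step 1: x0=(1.2088, 0.8485) x1=(1.9797, -0.5414)
step 2: x0=(1.1880, 0.8562) x1=(2.0086, -0.5315)
step 3: x0=(1.1676, 0.8631) x1=(2.0368, -0.5203)
step 4: x0=(1.1478, 0.8692) x1=(2.0641, -0.5076)
step 5: x0=(1.1286, 0.8744) x1=(2.0905, -0.4936)
step 6: x0=(1.1099, 0.8788) x1=(2.1159, -0.4782)
step 7: x0=(1.0919, 0.8824) x1=(2.1402, -0.4615)
step 8: x0=(1.0745, 0.8851) x1=(2.1635, -0.4433)
step 9: x0=(1.0578, 0.8870) x1=(2.1857, -0.4237)
step 10: x0=(1.0418, 0.8881) x1=(2.2066, -0.4028)
step 11: x0=(1.0266, 0.8883) x1=(2.2263, -0.3804)
step 12: x0=(1.0121, 0.8877) x1=(2.2448, -0.3568)
step 13: x0=(0.9984, 0.8864) x1=(2.2619, -0.3318)
step 14: x0=(0.9856, 0.8842) x1=(2.2777, -0.3055)

(0.9856, 0.8842)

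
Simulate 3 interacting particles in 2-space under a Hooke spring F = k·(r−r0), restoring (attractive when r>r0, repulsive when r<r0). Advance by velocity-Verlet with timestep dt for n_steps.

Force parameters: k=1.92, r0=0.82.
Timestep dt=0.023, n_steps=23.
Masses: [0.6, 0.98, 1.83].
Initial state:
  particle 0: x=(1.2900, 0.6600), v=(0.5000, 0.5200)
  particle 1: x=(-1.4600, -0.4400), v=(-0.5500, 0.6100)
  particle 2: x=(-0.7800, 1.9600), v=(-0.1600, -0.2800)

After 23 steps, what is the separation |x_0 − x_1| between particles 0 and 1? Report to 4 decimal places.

step 0: x0=(1.2900, 0.6600) x1=(-1.4600, -0.4400) x2=(-0.7800, 1.9600)
step 1: x0=(1.2987, 0.6720) x1=(-1.4714, -0.4247) x2=(-0.7834, 1.9529)
step 2: x0=(1.3016, 0.6841) x1=(-1.4802, -0.4070) x2=(-0.7863, 1.9444)
step 3: x0=(1.2987, 0.6963) x1=(-1.4865, -0.3868) x2=(-0.7887, 1.9346)
step 4: x0=(1.2901, 0.7086) x1=(-1.4901, -0.3642) x2=(-0.7906, 1.9235)
step 5: x0=(1.2758, 0.7209) x1=(-1.4913, -0.3392) x2=(-0.7920, 1.9111)
step 6: x0=(1.2557, 0.7332) x1=(-1.4898, -0.3119) x2=(-0.7929, 1.8974)
step 7: x0=(1.2301, 0.7455) x1=(-1.4859, -0.2824) x2=(-0.7933, 1.8825)
step 8: x0=(1.1989, 0.7578) x1=(-1.4795, -0.2507) x2=(-0.7932, 1.8665)
step 9: x0=(1.1624, 0.7701) x1=(-1.4706, -0.2168) x2=(-0.7926, 1.8493)
step 10: x0=(1.1206, 0.7824) x1=(-1.4594, -0.1809) x2=(-0.7916, 1.8311)
step 11: x0=(1.0737, 0.7946) x1=(-1.4458, -0.1430) x2=(-0.7902, 1.8117)
step 12: x0=(1.0219, 0.8068) x1=(-1.4301, -0.1032) x2=(-0.7883, 1.7914)
step 13: x0=(0.9654, 0.8189) x1=(-1.4122, -0.0616) x2=(-0.7861, 1.7702)
step 14: x0=(0.9044, 0.8310) x1=(-1.3923, -0.0182) x2=(-0.7834, 1.7480)
step 15: x0=(0.8393, 0.8430) x1=(-1.3704, 0.0267) x2=(-0.7805, 1.7250)
step 16: x0=(0.7701, 0.8550) x1=(-1.3467, 0.0731) x2=(-0.7772, 1.7012)
step 17: x0=(0.6973, 0.8668) x1=(-1.3213, 0.1210) x2=(-0.7736, 1.6767)
step 18: x0=(0.6211, 0.8786) x1=(-1.2943, 0.1701) x2=(-0.7697, 1.6515)
step 19: x0=(0.5418, 0.8903) x1=(-1.2659, 0.2204) x2=(-0.7656, 1.6257)
step 20: x0=(0.4598, 0.9019) x1=(-1.2362, 0.2718) x2=(-0.7613, 1.5994)
step 21: x0=(0.3753, 0.9134) x1=(-1.2053, 0.3240) x2=(-0.7569, 1.5726)
step 22: x0=(0.2887, 0.9249) x1=(-1.1733, 0.3771) x2=(-0.7523, 1.5454)
step 23: x0=(0.2004, 0.9362) x1=(-1.1405, 0.4309) x2=(-0.7476, 1.5179)

1.4329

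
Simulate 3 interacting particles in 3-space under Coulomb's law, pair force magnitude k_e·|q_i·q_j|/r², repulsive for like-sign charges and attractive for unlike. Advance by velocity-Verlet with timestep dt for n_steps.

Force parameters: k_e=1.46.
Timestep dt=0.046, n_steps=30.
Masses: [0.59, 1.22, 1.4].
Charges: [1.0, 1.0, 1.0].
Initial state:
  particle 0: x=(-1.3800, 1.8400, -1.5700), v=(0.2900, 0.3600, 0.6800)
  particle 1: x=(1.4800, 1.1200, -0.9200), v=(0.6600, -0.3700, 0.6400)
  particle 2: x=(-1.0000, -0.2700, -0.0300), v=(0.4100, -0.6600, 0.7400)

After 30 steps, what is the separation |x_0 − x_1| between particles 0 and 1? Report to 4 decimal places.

step 0: x0=(-1.3800, 1.8400, -1.5700) x1=(1.4800, 1.1200, -0.9200) x2=(-1.0000, -0.2700, -0.0300)
step 1: x0=(-1.3670, 1.8569, -1.5390) x1=(1.5106, 1.1030, -0.8906) x2=(-0.9812, -0.3005, 0.0042)
step 2: x0=(-1.3546, 1.8746, -1.5085) x1=(1.5417, 1.0861, -0.8612) x2=(-0.9626, -0.3315, 0.0386)
step 3: x0=(-1.3429, 1.8930, -1.4786) x1=(1.5733, 1.0692, -0.8318) x2=(-0.9441, -0.3627, 0.0733)
step 4: x0=(-1.3317, 1.9120, -1.4492) x1=(1.6054, 1.0524, -0.8024) x2=(-0.9258, -0.3943, 0.1081)
step 5: x0=(-1.3212, 1.9318, -1.4202) x1=(1.6379, 1.0357, -0.7731) x2=(-0.9077, -0.4263, 0.1433)
step 6: x0=(-1.3112, 1.9522, -1.3917) x1=(1.6709, 1.0190, -0.7438) x2=(-0.8897, -0.4586, 0.1786)
step 7: x0=(-1.3018, 1.9733, -1.3636) x1=(1.7043, 1.0024, -0.7146) x2=(-0.8719, -0.4912, 0.2141)
step 8: x0=(-1.2930, 1.9951, -1.3360) x1=(1.7382, 0.9858, -0.6853) x2=(-0.8542, -0.5241, 0.2499)
step 9: x0=(-1.2847, 2.0175, -1.3087) x1=(1.7725, 0.9692, -0.6561) x2=(-0.8366, -0.5573, 0.2858)
step 10: x0=(-1.2770, 2.0405, -1.2819) x1=(1.8073, 0.9528, -0.6270) x2=(-0.8192, -0.5909, 0.3220)
step 11: x0=(-1.2697, 2.0641, -1.2554) x1=(1.8424, 0.9363, -0.5978) x2=(-0.8020, -0.6247, 0.3583)
step 12: x0=(-1.2630, 2.0883, -1.2292) x1=(1.8780, 0.9199, -0.5687) x2=(-0.7849, -0.6589, 0.3948)
step 13: x0=(-1.2567, 2.1131, -1.2034) x1=(1.9140, 0.9036, -0.5396) x2=(-0.7679, -0.6933, 0.4314)
step 14: x0=(-1.2509, 2.1385, -1.1780) x1=(1.9503, 0.8873, -0.5105) x2=(-0.7511, -0.7280, 0.4682)
step 15: x0=(-1.2456, 2.1644, -1.1528) x1=(1.9870, 0.8710, -0.4815) x2=(-0.7344, -0.7629, 0.5052)
step 16: x0=(-1.2407, 2.1909, -1.1280) x1=(2.0241, 0.8548, -0.4525) x2=(-0.7178, -0.7981, 0.5424)
step 17: x0=(-1.2363, 2.2179, -1.1034) x1=(2.0616, 0.8386, -0.4235) x2=(-0.7014, -0.8336, 0.5796)
step 18: x0=(-1.2323, 2.2454, -1.0791) x1=(2.0994, 0.8224, -0.3946) x2=(-0.6851, -0.8693, 0.6170)
step 19: x0=(-1.2287, 2.2734, -1.0551) x1=(2.1376, 0.8063, -0.3657) x2=(-0.6690, -0.9053, 0.6546)
step 20: x0=(-1.2255, 2.3019, -1.0313) x1=(2.1761, 0.7902, -0.3368) x2=(-0.6529, -0.9415, 0.6923)
step 21: x0=(-1.2227, 2.3309, -1.0077) x1=(2.2149, 0.7742, -0.3080) x2=(-0.6370, -0.9780, 0.7301)
step 22: x0=(-1.2202, 2.3603, -0.9844) x1=(2.2541, 0.7581, -0.2791) x2=(-0.6212, -1.0146, 0.7681)
step 23: x0=(-1.2181, 2.3902, -0.9614) x1=(2.2935, 0.7422, -0.2503) x2=(-0.6056, -1.0515, 0.8061)
step 24: x0=(-1.2164, 2.4205, -0.9385) x1=(2.3333, 0.7262, -0.2216) x2=(-0.5900, -1.0886, 0.8443)
step 25: x0=(-1.2150, 2.4513, -0.9158) x1=(2.3734, 0.7103, -0.1928) x2=(-0.5746, -1.1259, 0.8826)
step 26: x0=(-1.2140, 2.4824, -0.8934) x1=(2.4137, 0.6944, -0.1641) x2=(-0.5593, -1.1634, 0.9210)
step 27: x0=(-1.2132, 2.5140, -0.8711) x1=(2.4544, 0.6785, -0.1355) x2=(-0.5440, -1.2011, 0.9595)
step 28: x0=(-1.2128, 2.5460, -0.8490) x1=(2.4953, 0.6627, -0.1068) x2=(-0.5289, -1.2390, 0.9981)
step 29: x0=(-1.2127, 2.5784, -0.8271) x1=(2.5365, 0.6469, -0.0782) x2=(-0.5140, -1.2771, 1.0368)
step 30: x0=(-1.2129, 2.6111, -0.8054) x1=(2.5780, 0.6311, -0.0496) x2=(-0.4991, -1.3153, 1.0756)

4.3430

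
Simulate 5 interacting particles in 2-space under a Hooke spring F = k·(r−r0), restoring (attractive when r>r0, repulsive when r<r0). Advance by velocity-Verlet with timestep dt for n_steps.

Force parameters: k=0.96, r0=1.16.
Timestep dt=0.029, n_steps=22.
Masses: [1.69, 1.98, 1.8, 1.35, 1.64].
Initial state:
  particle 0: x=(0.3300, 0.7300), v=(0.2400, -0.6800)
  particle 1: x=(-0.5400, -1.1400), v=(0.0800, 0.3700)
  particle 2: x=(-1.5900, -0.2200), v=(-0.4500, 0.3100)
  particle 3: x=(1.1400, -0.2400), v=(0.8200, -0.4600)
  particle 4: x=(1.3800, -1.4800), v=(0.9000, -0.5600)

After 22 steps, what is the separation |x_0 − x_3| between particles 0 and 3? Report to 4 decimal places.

step 0: x0=(0.3300, 0.7300) x1=(-0.5400, -1.1400) x2=(-1.5900, -0.2200) x3=(1.1400, -0.2400) x4=(1.3800, -1.4800)
step 1: x0=(0.3368, 0.7097) x1=(-0.5373, -1.1290) x2=(-1.6020, -0.2111) x3=(1.1631, -0.2534) x4=(1.4053, -1.4957)
step 2: x0=(0.3433, 0.6882) x1=(-0.5340, -1.1176) x2=(-1.6120, -0.2025) x3=(1.1848, -0.2671) x4=(1.4290, -1.5103)
step 3: x0=(0.3495, 0.6655) x1=(-0.5300, -1.1057) x2=(-1.6198, -0.1942) x3=(1.2051, -0.2809) x4=(1.4510, -1.5238)
step 4: x0=(0.3554, 0.6418) x1=(-0.5253, -1.0934) x2=(-1.6256, -0.1862) x3=(1.2240, -0.2950) x4=(1.4712, -1.5361)
step 5: x0=(0.3611, 0.6169) x1=(-0.5199, -1.0807) x2=(-1.6291, -0.1785) x3=(1.2413, -0.3091) x4=(1.4898, -1.5473)
step 6: x0=(0.3664, 0.5909) x1=(-0.5138, -1.0676) x2=(-1.6304, -0.1712) x3=(1.2573, -0.3235) x4=(1.5066, -1.5573)
step 7: x0=(0.3715, 0.5639) x1=(-0.5070, -1.0541) x2=(-1.6296, -0.1643) x3=(1.2717, -0.3379) x4=(1.5217, -1.5662)
step 8: x0=(0.3763, 0.5359) x1=(-0.4995, -1.0403) x2=(-1.6265, -0.1577) x3=(1.2846, -0.3525) x4=(1.5350, -1.5739)
step 9: x0=(0.3808, 0.5069) x1=(-0.4913, -1.0262) x2=(-1.6211, -0.1515) x3=(1.2960, -0.3672) x4=(1.5464, -1.5805)
step 10: x0=(0.3851, 0.4770) x1=(-0.4824, -1.0118) x2=(-1.6136, -0.1458) x3=(1.3059, -0.3819) x4=(1.5561, -1.5859)
step 11: x0=(0.3892, 0.4462) x1=(-0.4728, -0.9972) x2=(-1.6038, -0.1405) x3=(1.3143, -0.3967) x4=(1.5640, -1.5901)
step 12: x0=(0.3930, 0.4145) x1=(-0.4625, -0.9823) x2=(-1.5918, -0.1357) x3=(1.3212, -0.4116) x4=(1.5701, -1.5932)
step 13: x0=(0.3966, 0.3819) x1=(-0.4516, -0.9672) x2=(-1.5775, -0.1314) x3=(1.3266, -0.4264) x4=(1.5745, -1.5952)
step 14: x0=(0.4000, 0.3487) x1=(-0.4400, -0.9519) x2=(-1.5611, -0.1275) x3=(1.3306, -0.4413) x4=(1.5770, -1.5960)
step 15: x0=(0.4032, 0.3147) x1=(-0.4277, -0.9365) x2=(-1.5425, -0.1241) x3=(1.3331, -0.4562) x4=(1.5778, -1.5957)
step 16: x0=(0.4062, 0.2800) x1=(-0.4148, -0.9210) x2=(-1.5218, -0.1212) x3=(1.3341, -0.4710) x4=(1.5768, -1.5944)
step 17: x0=(0.4090, 0.2446) x1=(-0.4013, -0.9054) x2=(-1.4989, -0.1189) x3=(1.3338, -0.4858) x4=(1.5741, -1.5920)
step 18: x0=(0.4117, 0.2087) x1=(-0.3872, -0.8897) x2=(-1.4739, -0.1170) x3=(1.3320, -0.5005) x4=(1.5697, -1.5886)
step 19: x0=(0.4142, 0.1723) x1=(-0.3725, -0.8740) x2=(-1.4470, -0.1157) x3=(1.3289, -0.5152) x4=(1.5637, -1.5841)
step 20: x0=(0.4166, 0.1354) x1=(-0.3573, -0.8583) x2=(-1.4180, -0.1149) x3=(1.3245, -0.5297) x4=(1.5560, -1.5787)
step 21: x0=(0.4188, 0.0981) x1=(-0.3415, -0.8426) x2=(-1.3871, -0.1147) x3=(1.3188, -0.5442) x4=(1.5467, -1.5723)
step 22: x0=(0.4209, 0.0603) x1=(-0.3252, -0.8269) x2=(-1.3543, -0.1149) x3=(1.3119, -0.5584) x4=(1.5359, -1.5650)

1.0848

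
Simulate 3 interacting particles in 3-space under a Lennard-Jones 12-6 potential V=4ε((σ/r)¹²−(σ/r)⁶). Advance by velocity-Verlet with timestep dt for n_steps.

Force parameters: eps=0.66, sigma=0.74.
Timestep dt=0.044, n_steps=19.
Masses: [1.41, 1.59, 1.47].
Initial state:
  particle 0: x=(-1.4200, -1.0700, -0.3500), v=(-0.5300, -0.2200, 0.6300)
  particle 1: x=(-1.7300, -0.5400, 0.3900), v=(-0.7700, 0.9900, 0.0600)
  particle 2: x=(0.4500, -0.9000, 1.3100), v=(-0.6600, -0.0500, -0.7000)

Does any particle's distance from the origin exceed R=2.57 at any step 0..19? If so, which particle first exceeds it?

no

step 0: x0=(-1.4200, -1.0700, -0.3500) x1=(-1.7300, -0.5400, 0.3900) x2=(0.4500, -0.9000, 1.3100)
step 1: x0=(-1.4438, -1.0789, -0.3212) x1=(-1.7635, -0.4971, 0.3917) x2=(0.4210, -0.9022, 1.2792)
step 2: x0=(-1.4684, -1.0863, -0.2905) x1=(-1.7962, -0.4556, 0.3917) x2=(0.3919, -0.9044, 1.2484)
step 3: x0=(-1.4938, -1.0920, -0.2580) x1=(-1.8281, -0.4156, 0.3901) x2=(0.3628, -0.9066, 1.2176)
step 4: x0=(-1.5201, -1.0960, -0.2239) x1=(-1.8594, -0.3770, 0.3872) x2=(0.3337, -0.9088, 1.1867)
step 5: x0=(-1.5472, -1.0984, -0.1884) x1=(-1.8899, -0.3400, 0.3829) x2=(0.3046, -0.9110, 1.1559)
step 6: x0=(-1.5750, -1.0990, -0.1516) x1=(-1.9197, -0.3044, 0.3775) x2=(0.2755, -0.9132, 1.1251)
step 7: x0=(-1.6037, -1.0979, -0.1135) x1=(-1.9488, -0.2705, 0.3710) x2=(0.2464, -0.9154, 1.0942)
step 8: x0=(-1.6330, -1.0949, -0.0745) x1=(-1.9772, -0.2381, 0.3636) x2=(0.2173, -0.9176, 1.0634)
step 9: x0=(-1.6631, -1.0901, -0.0344) x1=(-2.0050, -0.2074, 0.3554) x2=(0.1881, -0.9198, 1.0325)
step 10: x0=(-1.6938, -1.0835, 0.0064) x1=(-2.0321, -0.1783, 0.3465) x2=(0.1589, -0.9220, 1.0016)
step 11: x0=(-1.7253, -1.0749, 0.0480) x1=(-2.0586, -0.1509, 0.3369) x2=(0.1297, -0.9241, 0.9707)
step 12: x0=(-1.7574, -1.0644, 0.0902) x1=(-2.0845, -0.1253, 0.3268) x2=(0.1005, -0.9263, 0.9398)
step 13: x0=(-1.7903, -1.0519, 0.1329) x1=(-2.1097, -0.1014, 0.3163) x2=(0.0712, -0.9285, 0.9089)
step 14: x0=(-1.8238, -1.0373, 0.1761) x1=(-2.1344, -0.0794, 0.3053) x2=(0.0419, -0.9307, 0.8780)
step 15: x0=(-1.8579, -1.0206, 0.2195) x1=(-2.1584, -0.0592, 0.2942) x2=(0.0126, -0.9329, 0.8470)
step 16: x0=(-1.8928, -1.0018, 0.2631) x1=(-2.1818, -0.0410, 0.2829) x2=(-0.0168, -0.9351, 0.8161)
step 17: x0=(-1.9282, -0.9806, 0.3068) x1=(-2.2045, -0.0248, 0.2715) x2=(-0.0462, -0.9373, 0.7851)
step 18: x0=(-1.9643, -0.9571, 0.3503) x1=(-2.2267, -0.0107, 0.2602) x2=(-0.0756, -0.9394, 0.7542)
step 19: x0=(-2.0011, -0.9312, 0.3937) x1=(-2.2483, 0.0013, 0.2492) x2=(-0.1051, -0.9416, 0.7232)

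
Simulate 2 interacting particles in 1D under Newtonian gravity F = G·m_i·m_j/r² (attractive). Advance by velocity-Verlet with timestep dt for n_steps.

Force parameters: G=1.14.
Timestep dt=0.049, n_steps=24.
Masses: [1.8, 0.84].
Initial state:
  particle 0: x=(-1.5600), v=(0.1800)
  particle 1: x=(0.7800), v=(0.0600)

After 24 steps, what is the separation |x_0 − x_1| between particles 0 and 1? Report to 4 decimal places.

1.7756

step 0: x0=(-1.5600) x1=(0.7800)
step 1: x0=(-1.5510) x1=(0.7825)
step 2: x0=(-1.5415) x1=(0.7841)
step 3: x0=(-1.5316) x1=(0.7847)
step 4: x0=(-1.5213) x1=(0.7845)
step 5: x0=(-1.5106) x1=(0.7833)
step 6: x0=(-1.4994) x1=(0.7812)
step 7: x0=(-1.4878) x1=(0.7782)
step 8: x0=(-1.4757) x1=(0.7742)
step 9: x0=(-1.4632) x1=(0.7692)
step 10: x0=(-1.4502) x1=(0.7632)
step 11: x0=(-1.4368) x1=(0.7562)
step 12: x0=(-1.4229) x1=(0.7482)
step 13: x0=(-1.4084) x1=(0.7392)
step 14: x0=(-1.3935) x1=(0.7290)
step 15: x0=(-1.3781) x1=(0.7178)
step 16: x0=(-1.3622) x1=(0.7055)
step 17: x0=(-1.3457) x1=(0.6920)
step 18: x0=(-1.3286) x1=(0.6773)
step 19: x0=(-1.3110) x1=(0.6614)
step 20: x0=(-1.2928) x1=(0.6443)
step 21: x0=(-1.2740) x1=(0.6258)
step 22: x0=(-1.2546) x1=(0.6060)
step 23: x0=(-1.2344) x1=(0.5847)
step 24: x0=(-1.2136) x1=(0.5619)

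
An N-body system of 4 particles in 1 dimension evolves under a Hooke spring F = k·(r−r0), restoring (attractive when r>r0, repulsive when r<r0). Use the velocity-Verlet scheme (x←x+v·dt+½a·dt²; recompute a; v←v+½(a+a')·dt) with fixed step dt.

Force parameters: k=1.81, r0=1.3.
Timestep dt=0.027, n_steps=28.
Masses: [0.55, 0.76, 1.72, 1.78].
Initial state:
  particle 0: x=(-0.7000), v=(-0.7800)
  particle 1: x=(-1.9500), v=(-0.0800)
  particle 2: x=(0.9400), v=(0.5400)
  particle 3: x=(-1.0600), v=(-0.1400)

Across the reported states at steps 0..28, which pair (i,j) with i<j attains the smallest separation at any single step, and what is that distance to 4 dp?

pair (0,3), distance 0.3147

step 0: x0=(-0.7000) x1=(-1.9500) x2=(0.9400) x3=(-1.0600)
step 1: x0=(-0.7195) x1=(-1.9512) x2=(0.9536) x3=(-1.0637)
step 2: x0=(-0.7356) x1=(-1.9504) x2=(0.9651) x3=(-1.0673)
step 3: x0=(-0.7482) x1=(-1.9477) x2=(0.9745) x3=(-1.0708)
step 4: x0=(-0.7572) x1=(-1.9431) x2=(0.9817) x3=(-1.0741)
step 5: x0=(-0.7626) x1=(-1.9366) x2=(0.9868) x3=(-1.0772)
step 6: x0=(-0.7642) x1=(-1.9283) x2=(0.9897) x3=(-1.0802)
step 7: x0=(-0.7620) x1=(-1.9182) x2=(0.9905) x3=(-1.0831)
step 8: x0=(-0.7560) x1=(-1.9063) x2=(0.9890) x3=(-1.0857)
step 9: x0=(-0.7463) x1=(-1.8928) x2=(0.9854) x3=(-1.0881)
step 10: x0=(-0.7329) x1=(-1.8777) x2=(0.9797) x3=(-1.0903)
step 11: x0=(-0.7158) x1=(-1.8610) x2=(0.9719) x3=(-1.0922)
step 12: x0=(-0.6953) x1=(-1.8428) x2=(0.9620) x3=(-1.0939)
step 13: x0=(-0.6713) x1=(-1.8233) x2=(0.9501) x3=(-1.0953)
step 14: x0=(-0.6442) x1=(-1.8024) x2=(0.9362) x3=(-1.0963)
step 15: x0=(-0.6140) x1=(-1.7804) x2=(0.9205) x3=(-1.0970)
step 16: x0=(-0.5809) x1=(-1.7572) x2=(0.9029) x3=(-1.0973)
step 17: x0=(-0.5452) x1=(-1.7329) x2=(0.8837) x3=(-1.0971)
step 18: x0=(-0.5072) x1=(-1.7077) x2=(0.8628) x3=(-1.0966)
step 19: x0=(-0.4670) x1=(-1.6817) x2=(0.8404) x3=(-1.0956)
step 20: x0=(-0.4250) x1=(-1.6550) x2=(0.8165) x3=(-1.0940)
step 21: x0=(-0.3815) x1=(-1.6276) x2=(0.7913) x3=(-1.0920)
step 22: x0=(-0.3367) x1=(-1.5997) x2=(0.7649) x3=(-1.0893)
step 23: x0=(-0.2910) x1=(-1.5714) x2=(0.7375) x3=(-1.0861)
step 24: x0=(-0.2447) x1=(-1.5428) x2=(0.7090) x3=(-1.0823)
step 25: x0=(-0.1981) x1=(-1.5140) x2=(0.6797) x3=(-1.0778)
step 26: x0=(-0.1515) x1=(-1.4851) x2=(0.6497) x3=(-1.0726)
step 27: x0=(-0.1053) x1=(-1.4562) x2=(0.6192) x3=(-1.0668)
step 28: x0=(-0.0599) x1=(-1.4275) x2=(0.5881) x3=(-1.0602)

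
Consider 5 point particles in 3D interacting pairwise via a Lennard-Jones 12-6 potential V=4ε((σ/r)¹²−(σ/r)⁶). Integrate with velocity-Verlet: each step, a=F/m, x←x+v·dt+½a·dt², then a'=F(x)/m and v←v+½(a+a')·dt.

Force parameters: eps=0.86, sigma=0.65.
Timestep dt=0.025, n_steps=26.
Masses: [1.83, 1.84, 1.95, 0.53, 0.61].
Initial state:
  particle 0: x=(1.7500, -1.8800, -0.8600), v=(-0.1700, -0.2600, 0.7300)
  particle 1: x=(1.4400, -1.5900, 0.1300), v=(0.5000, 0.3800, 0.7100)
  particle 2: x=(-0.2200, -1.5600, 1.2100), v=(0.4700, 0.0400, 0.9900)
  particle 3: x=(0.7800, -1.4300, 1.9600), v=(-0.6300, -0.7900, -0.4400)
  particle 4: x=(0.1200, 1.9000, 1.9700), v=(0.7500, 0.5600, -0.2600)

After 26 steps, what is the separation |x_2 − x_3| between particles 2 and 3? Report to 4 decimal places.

step 0: x0=(1.7500, -1.8800, -0.8600) x1=(1.4400, -1.5900, 0.1300) x2=(-0.2200, -1.5600, 1.2100) x3=(0.7800, -1.4300, 1.9600) x4=(0.1200, 1.9000, 1.9700)
step 1: x0=(1.7457, -1.8865, -0.8416) x1=(1.4525, -1.5805, 0.1476) x2=(-0.2082, -1.5590, 1.2348) x3=(0.7641, -1.4498, 1.9489) x4=(0.1388, 1.9140, 1.9635)
step 2: x0=(1.7413, -1.8928, -0.8230) x1=(1.4651, -1.5712, 0.1650) x2=(-0.1963, -1.5580, 1.2596) x3=(0.7479, -1.4696, 1.9375) x4=(0.1575, 1.9280, 1.9570)
step 3: x0=(1.7369, -1.8991, -0.8041) x1=(1.4778, -1.5619, 0.1821) x2=(-0.1843, -1.5570, 1.2846) x3=(0.7311, -1.4894, 1.9257) x4=(0.1763, 1.9420, 1.9505)
step 4: x0=(1.7324, -1.9053, -0.7849) x1=(1.4906, -1.5527, 0.1990) x2=(-0.1721, -1.5559, 1.3096) x3=(0.7138, -1.5093, 1.9135) x4=(0.1950, 1.9560, 1.9440)
step 5: x0=(1.7278, -1.9114, -0.7654) x1=(1.5034, -1.5435, 0.2155) x2=(-0.1597, -1.5549, 1.3348) x3=(0.6956, -1.5293, 1.9007) x4=(0.2138, 1.9700, 1.9375)
step 6: x0=(1.7232, -1.9174, -0.7457) x1=(1.5162, -1.5345, 0.2319) x2=(-0.1469, -1.5538, 1.3602) x3=(0.6764, -1.5493, 1.8871) x4=(0.2325, 1.9840, 1.9310)
step 7: x0=(1.7185, -1.9233, -0.7257) x1=(1.5291, -1.5256, 0.2480) x2=(-0.1338, -1.5527, 1.3859) x3=(0.6556, -1.5693, 1.8726) x4=(0.2513, 1.9980, 1.9245)
step 8: x0=(1.7137, -1.9291, -0.7055) x1=(1.5421, -1.5168, 0.2638) x2=(-0.1201, -1.5517, 1.4119) x3=(0.6329, -1.5892, 1.8567) x4=(0.2700, 2.0120, 1.9180)
step 9: x0=(1.7089, -1.9348, -0.6849) x1=(1.5551, -1.5082, 0.2793) x2=(-0.1056, -1.5507, 1.4383) x3=(0.6074, -1.6090, 1.8393) x4=(0.2888, 2.0260, 1.9115)
step 10: x0=(1.7040, -1.9403, -0.6641) x1=(1.5681, -1.4996, 0.2946) x2=(-0.0903, -1.5497, 1.4652) x3=(0.5788, -1.6286, 1.8201) x4=(0.3075, 2.0400, 1.9050)
step 11: x0=(1.6992, -1.9458, -0.6430) x1=(1.5812, -1.4912, 0.3096) x2=(-0.0744, -1.5488, 1.4925) x3=(0.5477, -1.6478, 1.7995) x4=(0.3263, 2.0540, 1.8985)
step 12: x0=(1.6942, -1.9510, -0.6216) x1=(1.5943, -1.4829, 0.3243) x2=(-0.0598, -1.5477, 1.5191) x3=(0.5221, -1.6679, 1.7815) x4=(0.3450, 2.0680, 1.8920)
step 13: x0=(1.6893, -1.9562, -0.6000) x1=(1.6074, -1.4748, 0.3388) x2=(-0.0545, -1.5447, 1.5414) x3=(0.5304, -1.6951, 1.7789) x4=(0.3638, 2.0820, 1.8855)
step 14: x0=(1.6843, -1.9612, -0.5780) x1=(1.6205, -1.4667, 0.3530) x2=(-0.0587, -1.5393, 1.5600) x3=(0.5735, -1.7311, 1.7903) x4=(0.3825, 2.0959, 1.8790)
step 15: x0=(1.6793, -1.9660, -0.5558) x1=(1.6337, -1.4589, 0.3669) x2=(-0.0644, -1.5334, 1.5779) x3=(0.6225, -1.7689, 1.8038) x4=(0.4013, 2.1099, 1.8725)
step 16: x0=(1.6743, -1.9707, -0.5333) x1=(1.6468, -1.4512, 0.3806) x2=(-0.0695, -1.5277, 1.5961) x3=(0.6690, -1.8059, 1.8165) x4=(0.4200, 2.1239, 1.8660)
step 17: x0=(1.6693, -1.9753, -0.5104) x1=(1.6600, -1.4437, 0.3939) x2=(-0.0737, -1.5224, 1.6146) x3=(0.7121, -1.8416, 1.8282) x4=(0.4388, 2.1379, 1.8595)
step 18: x0=(1.6642, -1.9796, -0.4873) x1=(1.6731, -1.4363, 0.4070) x2=(-0.0770, -1.5173, 1.6332) x3=(0.7525, -1.8761, 1.8390) x4=(0.4575, 2.1519, 1.8530)
step 19: x0=(1.6592, -1.9838, -0.4640) x1=(1.6862, -1.4291, 0.4198) x2=(-0.0798, -1.5126, 1.6520) x3=(0.7907, -1.9097, 1.8493) x4=(0.4763, 2.1659, 1.8465)
step 20: x0=(1.6542, -1.9878, -0.4403) x1=(1.6994, -1.4221, 0.4323) x2=(-0.0822, -1.5080, 1.6709) x3=(0.8274, -1.9426, 1.8592) x4=(0.4950, 2.1799, 1.8400)
step 21: x0=(1.6492, -1.9916, -0.4163) x1=(1.7125, -1.4153, 0.4446) x2=(-0.0842, -1.5035, 1.6899) x3=(0.8629, -1.9749, 1.8689) x4=(0.5138, 2.1939, 1.8335)
step 22: x0=(1.6442, -1.9952, -0.3920) x1=(1.7255, -1.4087, 0.4565) x2=(-0.0860, -1.4992, 1.7089) x3=(0.8976, -2.0067, 1.8783) x4=(0.5325, 2.2079, 1.8270)
step 23: x0=(1.6393, -1.9986, -0.3674) x1=(1.7386, -1.4024, 0.4682) x2=(-0.0877, -1.4950, 1.7279) x3=(0.9316, -2.0382, 1.8876) x4=(0.5513, 2.2219, 1.8205)
step 24: x0=(1.6344, -2.0017, -0.3425) x1=(1.7515, -1.3962, 0.4795) x2=(-0.0891, -1.4909, 1.7470) x3=(0.9651, -2.0694, 1.8968) x4=(0.5700, 2.2359, 1.8140)
step 25: x0=(1.6295, -2.0047, -0.3173) x1=(1.7645, -1.3903, 0.4906) x2=(-0.0905, -1.4868, 1.7660) x3=(0.9982, -2.1004, 1.9058) x4=(0.5888, 2.2499, 1.8075)
step 26: x0=(1.6247, -2.0074, -0.2918) x1=(1.7774, -1.3846, 0.5014) x2=(-0.0918, -1.4828, 1.7851) x3=(1.0310, -2.1312, 1.9148) x4=(0.6075, 2.2638, 1.8010)

1.3030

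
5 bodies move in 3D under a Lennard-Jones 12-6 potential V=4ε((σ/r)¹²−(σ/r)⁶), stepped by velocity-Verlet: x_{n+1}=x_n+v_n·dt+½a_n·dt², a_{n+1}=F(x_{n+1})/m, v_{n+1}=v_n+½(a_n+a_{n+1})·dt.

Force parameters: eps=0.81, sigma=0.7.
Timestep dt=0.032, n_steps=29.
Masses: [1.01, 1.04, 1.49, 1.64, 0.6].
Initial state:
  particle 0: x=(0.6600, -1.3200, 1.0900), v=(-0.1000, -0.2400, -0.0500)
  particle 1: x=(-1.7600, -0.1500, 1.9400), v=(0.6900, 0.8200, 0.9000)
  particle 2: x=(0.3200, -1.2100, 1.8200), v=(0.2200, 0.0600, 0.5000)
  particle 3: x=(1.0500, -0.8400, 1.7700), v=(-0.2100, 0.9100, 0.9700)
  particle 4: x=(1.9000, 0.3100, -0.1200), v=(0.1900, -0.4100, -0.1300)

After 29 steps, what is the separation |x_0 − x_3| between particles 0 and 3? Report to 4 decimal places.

1.3971

step 0: x0=(0.6600, -1.3200, 1.0900) x1=(-1.7600, -0.1500, 1.9400) x2=(0.3200, -1.2100, 1.8200) x3=(1.0500, -0.8400, 1.7700) x4=(1.9000, 0.3100, -0.1200)
step 1: x0=(0.6570, -1.3269, 1.0902) x1=(-1.7379, -0.1238, 1.9688) x2=(0.3279, -1.2078, 1.8354) x3=(1.0424, -0.8116, 1.8005) x4=(1.9061, 0.2969, -0.1242)
step 2: x0=(0.6539, -1.3323, 1.0939) x1=(-1.7158, -0.0975, 1.9976) x2=(0.3377, -1.2052, 1.8494) x3=(1.0331, -0.7845, 1.8301) x4=(1.9121, 0.2837, -0.1283)
step 3: x0=(0.6507, -1.3363, 1.1012) x1=(-1.6937, -0.0713, 2.0264) x2=(0.3490, -1.2022, 1.8619) x3=(1.0225, -0.7586, 1.8588) x4=(1.9182, 0.2706, -0.1324)
step 4: x0=(0.6471, -1.3390, 1.1118) x1=(-1.6716, -0.0451, 2.0552) x2=(0.3619, -1.1989, 1.8729) x3=(1.0107, -0.7338, 1.8868) x4=(1.9242, 0.2574, -0.1365)
step 5: x0=(0.6433, -1.3406, 1.1256) x1=(-1.6495, -0.0188, 2.0840) x2=(0.3758, -1.1955, 1.8825) x3=(0.9981, -0.7098, 1.9142) x4=(1.9303, 0.2443, -0.1406)
step 6: x0=(0.6392, -1.3411, 1.1420) x1=(-1.6274, 0.0074, 2.1128) x2=(0.3904, -1.1921, 1.8909) x3=(0.9851, -0.6864, 1.9410) x4=(1.9363, 0.2311, -0.1447)
step 7: x0=(0.6351, -1.3407, 1.1604) x1=(-1.6052, 0.0336, 2.1416) x2=(0.4050, -1.1890, 1.8985) x3=(0.9720, -0.6633, 1.9674) x4=(1.9423, 0.2179, -0.1488)
step 8: x0=(0.6312, -1.3396, 1.1798) x1=(-1.5831, 0.0598, 2.1704) x2=(0.4192, -1.1864, 1.9058) x3=(0.9592, -0.6401, 1.9933) x4=(1.9484, 0.2047, -0.1529)
step 9: x0=(0.6280, -1.3383, 1.1983) x1=(-1.5610, 0.0860, 2.1992) x2=(0.4324, -1.1843, 1.9141) x3=(0.9468, -0.6166, 2.0189) x4=(1.9544, 0.1915, -0.1569)
step 10: x0=(0.6261, -1.3372, 1.2137) x1=(-1.5388, 0.1122, 2.2279) x2=(0.4443, -1.1823, 1.9248) x3=(0.9349, -0.5929, 2.0443) x4=(1.9604, 0.1783, -0.1610)
step 11: x0=(0.6257, -1.3368, 1.2244) x1=(-1.5166, 0.1384, 2.2567) x2=(0.4548, -1.1801, 1.9389) x3=(0.9233, -0.5689, 2.0695) x4=(1.9663, 0.1651, -0.1650)
step 12: x0=(0.6267, -1.3371, 1.2305) x1=(-1.4945, 0.1646, 2.2855) x2=(0.4643, -1.1774, 1.9564) x3=(0.9117, -0.5450, 2.0944) x4=(1.9723, 0.1518, -0.1690)
step 13: x0=(0.6286, -1.3377, 1.2338) x1=(-1.4723, 0.1908, 2.3143) x2=(0.4734, -1.1742, 1.9761) x3=(0.9000, -0.5214, 2.1190) x4=(1.9783, 0.1386, -0.1730)
step 14: x0=(0.6307, -1.3382, 1.2364) x1=(-1.4501, 0.2170, 2.3431) x2=(0.4825, -1.1704, 1.9966) x3=(0.8881, -0.4982, 2.1433) x4=(1.9843, 0.1254, -0.1770)
step 15: x0=(0.6329, -1.3383, 1.2399) x1=(-1.4279, 0.2431, 2.3719) x2=(0.4921, -1.1662, 2.0168) x3=(0.8757, -0.4759, 2.1674) x4=(1.9902, 0.1121, -0.1810)
step 16: x0=(0.6349, -1.3378, 1.2452) x1=(-1.4057, 0.2693, 2.4006) x2=(0.5023, -1.1613, 2.0361) x3=(0.8629, -0.4543, 2.1911) x4=(1.9962, 0.0989, -0.1850)
step 17: x0=(0.6365, -1.3366, 1.2528) x1=(-1.3834, 0.2955, 2.4294) x2=(0.5132, -1.1558, 2.0543) x3=(0.8496, -0.4338, 2.2145) x4=(2.0021, 0.0856, -0.1890)
step 18: x0=(0.6379, -1.3347, 1.2629) x1=(-1.3612, 0.3216, 2.4582) x2=(0.5249, -1.1496, 2.0711) x3=(0.8359, -0.4144, 2.2375) x4=(2.0081, 0.0723, -0.1930)
step 19: x0=(0.6389, -1.3320, 1.2756) x1=(-1.3390, 0.3478, 2.4870) x2=(0.5373, -1.1426, 2.0865) x3=(0.8216, -0.3962, 2.2601) x4=(2.0140, 0.0591, -0.1969)
step 20: x0=(0.6397, -1.3286, 1.2911) x1=(-1.3167, 0.3740, 2.5157) x2=(0.5503, -1.1347, 2.1005) x3=(0.8069, -0.3792, 2.2824) x4=(2.0199, 0.0458, -0.2009)
step 21: x0=(0.6402, -1.3244, 1.3091) x1=(-1.2945, 0.4001, 2.5445) x2=(0.5640, -1.1260, 2.1132) x3=(0.7918, -0.3635, 2.3043) x4=(2.0259, 0.0325, -0.2048)
step 22: x0=(0.6406, -1.3195, 1.3297) x1=(-1.2722, 0.4262, 2.5733) x2=(0.5783, -1.1163, 2.1246) x3=(0.7763, -0.3490, 2.3259) x4=(2.0318, 0.0192, -0.2087)
step 23: x0=(0.6407, -1.3139, 1.3525) x1=(-1.2499, 0.4524, 2.6020) x2=(0.5930, -1.1057, 2.1349) x3=(0.7604, -0.3358, 2.3470) x4=(2.0377, 0.0059, -0.2126)
step 24: x0=(0.6409, -1.3077, 1.3772) x1=(-1.2276, 0.4785, 2.6308) x2=(0.6080, -1.0942, 2.1444) x3=(0.7444, -0.3238, 2.3677) x4=(2.0436, -0.0073, -0.2166)
step 25: x0=(0.6409, -1.3011, 1.4029) x1=(-1.2053, 0.5046, 2.6596) x2=(0.6232, -1.0817, 2.1536) x3=(0.7281, -0.3130, 2.3880) x4=(2.0495, -0.0206, -0.2205)
step 26: x0=(0.6410, -1.2944, 1.4284) x1=(-1.1830, 0.5307, 2.6883) x2=(0.6386, -1.0680, 2.1634) x3=(0.7117, -0.3033, 2.4079) x4=(2.0554, -0.0339, -0.2244)
step 27: x0=(0.6412, -1.2882, 1.4522) x1=(-1.1606, 0.5568, 2.7171) x2=(0.6541, -1.0529, 2.1748) x3=(0.6951, -0.2945, 2.4274) x4=(2.0613, -0.0473, -0.2283)
step 28: x0=(0.6412, -1.2829, 1.4728) x1=(-1.1383, 0.5829, 2.7458) x2=(0.6697, -1.0363, 2.1887) x3=(0.6785, -0.2866, 2.4466) x4=(2.0672, -0.0606, -0.2321)
step 29: x0=(0.6412, -1.2787, 1.4898) x1=(-1.1159, 0.6090, 2.7746) x2=(0.6853, -1.0185, 2.2052) x3=(0.6619, -0.2790, 2.4656) x4=(2.0730, -0.0739, -0.2360)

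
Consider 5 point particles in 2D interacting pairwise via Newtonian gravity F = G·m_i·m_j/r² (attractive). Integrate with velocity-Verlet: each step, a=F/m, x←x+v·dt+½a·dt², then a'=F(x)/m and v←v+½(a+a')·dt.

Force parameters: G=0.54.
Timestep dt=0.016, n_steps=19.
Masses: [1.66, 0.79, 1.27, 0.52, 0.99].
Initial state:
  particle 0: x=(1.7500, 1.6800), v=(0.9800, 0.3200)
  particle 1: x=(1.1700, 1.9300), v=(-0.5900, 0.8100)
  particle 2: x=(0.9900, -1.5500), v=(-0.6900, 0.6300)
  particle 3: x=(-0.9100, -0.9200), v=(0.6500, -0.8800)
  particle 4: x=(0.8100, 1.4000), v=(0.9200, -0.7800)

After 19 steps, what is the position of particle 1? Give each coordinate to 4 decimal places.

step 0: x0=(1.7500, 1.6800) x1=(1.1700, 1.9300) x2=(0.9900, -1.5500) x3=(-0.9100, -0.9200) x4=(0.8100, 1.4000)
step 1: x0=(1.7655, 1.6851) x1=(1.1607, 1.9427) x2=(0.9790, -1.5399) x3=(-0.8996, -0.9341) x4=(0.8249, 1.3877)
step 2: x0=(1.7806, 1.6903) x1=(1.1518, 1.9549) x2=(0.9679, -1.5297) x3=(-0.8891, -0.9481) x4=(0.8402, 1.3756)
step 3: x0=(1.7953, 1.6955) x1=(1.1431, 1.9666) x2=(0.9568, -1.5195) x3=(-0.8785, -0.9622) x4=(0.8558, 1.3638)
step 4: x0=(1.8098, 1.7008) x1=(1.1348, 1.9778) x2=(0.9457, -1.5093) x3=(-0.8678, -0.9762) x4=(0.8717, 1.3522)
step 5: x0=(1.8238, 1.7060) x1=(1.1267, 1.9886) x2=(0.9346, -1.4990) x3=(-0.8571, -0.9902) x4=(0.8879, 1.3409)
step 6: x0=(1.8376, 1.7112) x1=(1.1189, 1.9989) x2=(0.9235, -1.4886) x3=(-0.8463, -1.0042) x4=(0.9044, 1.3299)
step 7: x0=(1.8511, 1.7165) x1=(1.1113, 2.0088) x2=(0.9124, -1.4782) x3=(-0.8355, -1.0181) x4=(0.9212, 1.3192)
step 8: x0=(1.8643, 1.7217) x1=(1.1040, 2.0183) x2=(0.9012, -1.4677) x3=(-0.8245, -1.0321) x4=(0.9382, 1.3087)
step 9: x0=(1.8772, 1.7269) x1=(1.0970, 2.0274) x2=(0.8901, -1.4572) x3=(-0.8135, -1.0460) x4=(0.9555, 1.2985)
step 10: x0=(1.8898, 1.7322) x1=(1.0902, 2.0362) x2=(0.8789, -1.4466) x3=(-0.8024, -1.0599) x4=(0.9730, 1.2886)
step 11: x0=(1.9022, 1.7373) x1=(1.0837, 2.0445) x2=(0.8677, -1.4360) x3=(-0.7912, -1.0738) x4=(0.9908, 1.2789)
step 12: x0=(1.9143, 1.7425) x1=(1.0774, 2.0525) x2=(0.8565, -1.4253) x3=(-0.7799, -1.0877) x4=(1.0087, 1.2694)
step 13: x0=(1.9261, 1.7476) x1=(1.0714, 2.0602) x2=(0.8453, -1.4146) x3=(-0.7686, -1.1016) x4=(1.0269, 1.2602)
step 14: x0=(1.9377, 1.7527) x1=(1.0656, 2.0675) x2=(0.8341, -1.4038) x3=(-0.7571, -1.1154) x4=(1.0452, 1.2512)
step 15: x0=(1.9491, 1.7577) x1=(1.0601, 2.0746) x2=(0.8228, -1.3930) x3=(-0.7456, -1.1292) x4=(1.0638, 1.2425)
step 16: x0=(1.9602, 1.7627) x1=(1.0548, 2.0813) x2=(0.8115, -1.3821) x3=(-0.7340, -1.1430) x4=(1.0825, 1.2340)
step 17: x0=(1.9711, 1.7677) x1=(1.0498, 2.0877) x2=(0.8002, -1.3712) x3=(-0.7223, -1.1568) x4=(1.1014, 1.2258)
step 18: x0=(1.9817, 1.7726) x1=(1.0449, 2.0938) x2=(0.7889, -1.3602) x3=(-0.7104, -1.1706) x4=(1.1204, 1.2178)
step 19: x0=(1.9922, 1.7775) x1=(1.0403, 2.0997) x2=(0.7776, -1.3492) x3=(-0.6985, -1.1843) x4=(1.1397, 1.2100)

(1.0403, 2.0997)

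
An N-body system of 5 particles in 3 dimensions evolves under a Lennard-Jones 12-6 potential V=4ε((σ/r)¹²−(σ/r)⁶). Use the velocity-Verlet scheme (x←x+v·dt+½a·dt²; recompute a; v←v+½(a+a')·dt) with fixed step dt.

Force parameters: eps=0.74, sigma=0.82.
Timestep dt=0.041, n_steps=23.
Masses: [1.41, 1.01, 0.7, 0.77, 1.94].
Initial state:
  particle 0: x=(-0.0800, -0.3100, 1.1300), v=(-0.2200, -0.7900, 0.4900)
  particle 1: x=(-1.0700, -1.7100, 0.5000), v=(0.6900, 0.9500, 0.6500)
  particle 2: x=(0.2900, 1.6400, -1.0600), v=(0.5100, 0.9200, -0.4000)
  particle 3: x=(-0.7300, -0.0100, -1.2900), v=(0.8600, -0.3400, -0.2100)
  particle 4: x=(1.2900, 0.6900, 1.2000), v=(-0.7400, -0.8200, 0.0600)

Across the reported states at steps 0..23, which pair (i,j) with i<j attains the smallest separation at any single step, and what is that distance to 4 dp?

step 0: x0=(-0.0800, -0.3100, 1.1300) x1=(-1.0700, -1.7100, 0.5000) x2=(0.2900, 1.6400, -1.0600) x3=(-0.7300, -0.0100, -1.2900) x4=(1.2900, 0.6900, 1.2000)
step 1: x0=(-0.0890, -0.3424, 1.1501) x1=(-1.0417, -1.6710, 0.5267) x2=(0.3109, 1.6777, -1.0764) x3=(-0.6947, -0.0239, -1.2986) x4=(1.2596, 0.6563, 1.2025)
step 2: x0=(-0.0979, -0.3748, 1.1701) x1=(-1.0132, -1.6318, 0.5534) x2=(0.3317, 1.7152, -1.0928) x3=(-0.6594, -0.0377, -1.3071) x4=(1.2291, 0.6226, 1.2049)
step 3: x0=(-0.1068, -0.4071, 1.1900) x1=(-0.9847, -1.5925, 0.5802) x2=(0.3525, 1.7527, -1.1092) x3=(-0.6240, -0.0515, -1.3156) x4=(1.1985, 0.5888, 1.2073)
step 4: x0=(-0.1156, -0.4396, 1.2099) x1=(-0.9559, -1.5529, 0.6071) x2=(0.3733, 1.7901, -1.1256) x3=(-0.5886, -0.0652, -1.3241) x4=(1.1678, 0.5549, 1.2098)
step 5: x0=(-0.1245, -0.4721, 1.2296) x1=(-0.9269, -1.5130, 0.6342) x2=(0.3940, 1.8274, -1.1419) x3=(-0.5531, -0.0789, -1.3325) x4=(1.1370, 0.5210, 1.2122)
step 6: x0=(-0.1334, -0.5049, 1.2491) x1=(-0.8976, -1.4725, 0.6615) x2=(0.4147, 1.8647, -1.1583) x3=(-0.5176, -0.0926, -1.3409) x4=(1.1060, 0.4869, 1.2146)
step 7: x0=(-0.1426, -0.5379, 1.2683) x1=(-0.8677, -1.4314, 0.6892) x2=(0.4354, 1.9019, -1.1747) x3=(-0.4821, -0.1062, -1.3492) x4=(1.0749, 0.4527, 1.2170)
step 8: x0=(-0.1520, -0.5715, 1.2871) x1=(-0.8370, -1.3894, 0.7175) x2=(0.4560, 1.9391, -1.1911) x3=(-0.4466, -0.1198, -1.3575) x4=(1.0437, 0.4184, 1.2195)
step 9: x0=(-0.1620, -0.6058, 1.3052) x1=(-0.8053, -1.3461, 0.7467) x2=(0.4767, 1.9762, -1.2074) x3=(-0.4111, -0.1333, -1.3658) x4=(1.0122, 0.3839, 1.2219)
step 10: x0=(-0.1729, -0.6412, 1.3224) x1=(-0.7720, -1.3010, 0.7772) x2=(0.4973, 2.0132, -1.2238) x3=(-0.3755, -0.1469, -1.3740) x4=(0.9806, 0.3493, 1.2243)
step 11: x0=(-0.1850, -0.6779, 1.3381) x1=(-0.7367, -1.2536, 0.8096) x2=(0.5179, 2.0503, -1.2401) x3=(-0.3400, -0.1604, -1.3822) x4=(0.9489, 0.3146, 1.2268)
step 12: x0=(-0.1979, -0.7155, 1.3529) x1=(-0.6999, -1.2047, 0.8433) x2=(0.5385, 2.0873, -1.2565) x3=(-0.3044, -0.1739, -1.3904) x4=(0.9169, 0.2797, 1.2292)
step 13: x0=(-0.2061, -0.7486, 1.3721) x1=(-0.6692, -1.1618, 0.8707) x2=(0.5591, 2.1243, -1.2728) x3=(-0.2688, -0.1874, -1.3985) x4=(0.8847, 0.2446, 1.2317)
step 14: x0=(-0.1894, -0.7594, 1.4180) x1=(-0.6729, -1.1495, 0.8609) x2=(0.5797, 2.1612, -1.2892) x3=(-0.2332, -0.2009, -1.4066) x4=(0.8523, 0.2093, 1.2342)
step 15: x0=(-0.1617, -0.7614, 1.4760) x1=(-0.6914, -1.1491, 0.8341) x2=(0.6003, 2.1981, -1.3055) x3=(-0.1976, -0.2144, -1.4147) x4=(0.8196, 0.1737, 1.2367)
step 16: x0=(-0.1334, -0.7628, 1.5340) x1=(-0.7100, -1.1488, 0.8070) x2=(0.6208, 2.2350, -1.3218) x3=(-0.1620, -0.2278, -1.4227) x4=(0.7866, 0.1378, 1.2393)
step 17: x0=(-0.1061, -0.7647, 1.5900) x1=(-0.7265, -1.1471, 0.7825) x2=(0.6414, 2.2719, -1.3382) x3=(-0.1264, -0.2413, -1.4307) x4=(0.7531, 0.1015, 1.2420)
step 18: x0=(-0.0793, -0.7666, 1.6440) x1=(-0.7411, -1.1443, 0.7604) x2=(0.6620, 2.3088, -1.3545) x3=(-0.0908, -0.2547, -1.4387) x4=(0.7191, 0.0647, 1.2450)
step 19: x0=(-0.0527, -0.7682, 1.6963) x1=(-0.7544, -1.1406, 0.7400) x2=(0.6825, 2.3456, -1.3708) x3=(-0.0552, -0.2682, -1.4466) x4=(0.6844, 0.0271, 1.2482)
step 20: x0=(-0.0256, -0.7691, 1.7472) x1=(-0.7666, -1.1363, 0.7209) x2=(0.7031, 2.3825, -1.3872) x3=(-0.0196, -0.2816, -1.4545) x4=(0.6490, -0.0112, 1.2518)
step 21: x0=(0.0021, -0.7688, 1.7965) x1=(-0.7782, -1.1317, 0.7028) x2=(0.7236, 2.4193, -1.4035) x3=(0.0160, -0.2951, -1.4624) x4=(0.6127, -0.0505, 1.2560)
step 22: x0=(0.0308, -0.7673, 1.8442) x1=(-0.7891, -1.1268, 0.6852) x2=(0.7442, 2.4561, -1.4198) x3=(0.0516, -0.3085, -1.4703) x4=(0.5754, -0.0910, 1.2611)
step 23: x0=(0.0605, -0.7642, 1.8902) x1=(-0.7997, -1.1217, 0.6682) x2=(0.7647, 2.4929, -1.4362) x3=(0.0872, -0.3219, -1.4781) x4=(0.5371, -0.1327, 1.2671)

pair (0,1), distance 0.7978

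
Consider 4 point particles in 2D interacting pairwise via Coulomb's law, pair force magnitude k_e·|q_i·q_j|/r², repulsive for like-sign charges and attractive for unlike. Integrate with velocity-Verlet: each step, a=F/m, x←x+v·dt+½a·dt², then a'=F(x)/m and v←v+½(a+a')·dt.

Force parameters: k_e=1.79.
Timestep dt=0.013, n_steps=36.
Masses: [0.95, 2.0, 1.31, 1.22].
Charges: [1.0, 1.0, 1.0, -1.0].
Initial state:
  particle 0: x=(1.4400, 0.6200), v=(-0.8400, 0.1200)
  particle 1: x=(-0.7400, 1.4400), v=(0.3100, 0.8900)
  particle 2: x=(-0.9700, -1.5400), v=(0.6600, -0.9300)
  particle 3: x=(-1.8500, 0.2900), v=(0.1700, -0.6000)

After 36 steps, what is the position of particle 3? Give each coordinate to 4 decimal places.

(-1.7053, 0.0187)

step 0: x0=(1.4400, 0.6200) x1=(-0.7400, 1.4400) x2=(-0.9700, -1.5400) x3=(-1.8500, 0.2900)
step 1: x0=(1.4291, 0.6216) x1=(-0.7360, 1.4516) x2=(-0.9614, -1.5521) x3=(-1.8477, 0.2822)
step 2: x0=(1.4183, 0.6231) x1=(-0.7321, 1.4631) x2=(-0.9529, -1.5642) x3=(-1.8453, 0.2744)
step 3: x0=(1.4075, 0.6247) x1=(-0.7282, 1.4746) x2=(-0.9445, -1.5762) x3=(-1.8429, 0.2667)
step 4: x0=(1.3967, 0.6262) x1=(-0.7244, 1.4862) x2=(-0.9360, -1.5883) x3=(-1.8402, 0.2589)
step 5: x0=(1.3860, 0.6278) x1=(-0.7207, 1.4977) x2=(-0.9276, -1.6003) x3=(-1.8375, 0.2512)
step 6: x0=(1.3754, 0.6293) x1=(-0.7170, 1.5092) x2=(-0.9193, -1.6124) x3=(-1.8347, 0.2435)
step 7: x0=(1.3648, 0.6308) x1=(-0.7134, 1.5206) x2=(-0.9110, -1.6244) x3=(-1.8318, 0.2358)
step 8: x0=(1.3542, 0.6323) x1=(-0.7098, 1.5321) x2=(-0.9027, -1.6364) x3=(-1.8287, 0.2281)
step 9: x0=(1.3437, 0.6339) x1=(-0.7063, 1.5435) x2=(-0.8945, -1.6484) x3=(-1.8256, 0.2205)
step 10: x0=(1.3332, 0.6354) x1=(-0.7029, 1.5550) x2=(-0.8863, -1.6604) x3=(-1.8224, 0.2128)
step 11: x0=(1.3228, 0.6369) x1=(-0.6995, 1.5664) x2=(-0.8782, -1.6724) x3=(-1.8190, 0.2052)
step 12: x0=(1.3125, 0.6384) x1=(-0.6962, 1.5778) x2=(-0.8701, -1.6844) x3=(-1.8156, 0.1976)
step 13: x0=(1.3022, 0.6398) x1=(-0.6929, 1.5892) x2=(-0.8620, -1.6964) x3=(-1.8120, 0.1900)
step 14: x0=(1.2919, 0.6413) x1=(-0.6897, 1.6006) x2=(-0.8540, -1.7083) x3=(-1.8084, 0.1824)
step 15: x0=(1.2817, 0.6428) x1=(-0.6865, 1.6120) x2=(-0.8460, -1.7203) x3=(-1.8046, 0.1748)
step 16: x0=(1.2715, 0.6442) x1=(-0.6834, 1.6234) x2=(-0.8380, -1.7323) x3=(-1.8008, 0.1673)
step 17: x0=(1.2614, 0.6457) x1=(-0.6804, 1.6348) x2=(-0.8301, -1.7442) x3=(-1.7969, 0.1597)
step 18: x0=(1.2513, 0.6471) x1=(-0.6774, 1.6462) x2=(-0.8223, -1.7561) x3=(-1.7929, 0.1522)
step 19: x0=(1.2413, 0.6485) x1=(-0.6745, 1.6575) x2=(-0.8144, -1.7681) x3=(-1.7887, 0.1447)
step 20: x0=(1.2313, 0.6499) x1=(-0.6716, 1.6689) x2=(-0.8067, -1.7800) x3=(-1.7845, 0.1372)
step 21: x0=(1.2214, 0.6513) x1=(-0.6688, 1.6802) x2=(-0.7989, -1.7919) x3=(-1.7802, 0.1297)
step 22: x0=(1.2115, 0.6527) x1=(-0.6660, 1.6916) x2=(-0.7912, -1.8038) x3=(-1.7758, 0.1222)
step 23: x0=(1.2017, 0.6540) x1=(-0.6633, 1.7029) x2=(-0.7835, -1.8157) x3=(-1.7714, 0.1148)
step 24: x0=(1.1919, 0.6554) x1=(-0.6606, 1.7142) x2=(-0.7759, -1.8276) x3=(-1.7668, 0.1073)
step 25: x0=(1.1822, 0.6567) x1=(-0.6580, 1.7256) x2=(-0.7683, -1.8395) x3=(-1.7621, 0.0999)
step 26: x0=(1.1725, 0.6580) x1=(-0.6554, 1.7369) x2=(-0.7607, -1.8514) x3=(-1.7574, 0.0924)
step 27: x0=(1.1628, 0.6593) x1=(-0.6529, 1.7482) x2=(-0.7532, -1.8632) x3=(-1.7526, 0.0850)
step 28: x0=(1.1532, 0.6606) x1=(-0.6504, 1.7595) x2=(-0.7457, -1.8751) x3=(-1.7477, 0.0776)
step 29: x0=(1.1436, 0.6619) x1=(-0.6480, 1.7708) x2=(-0.7382, -1.8870) x3=(-1.7427, 0.0702)
step 30: x0=(1.1341, 0.6631) x1=(-0.6456, 1.7821) x2=(-0.7308, -1.8988) x3=(-1.7376, 0.0628)
step 31: x0=(1.1246, 0.6643) x1=(-0.6433, 1.7935) x2=(-0.7234, -1.9106) x3=(-1.7324, 0.0554)
step 32: x0=(1.1152, 0.6655) x1=(-0.6410, 1.8048) x2=(-0.7161, -1.9225) x3=(-1.7272, 0.0481)
step 33: x0=(1.1058, 0.6667) x1=(-0.6388, 1.8161) x2=(-0.7088, -1.9343) x3=(-1.7218, 0.0407)
step 34: x0=(1.0965, 0.6678) x1=(-0.6366, 1.8274) x2=(-0.7015, -1.9461) x3=(-1.7164, 0.0334)
step 35: x0=(1.0872, 0.6690) x1=(-0.6345, 1.8387) x2=(-0.6943, -1.9580) x3=(-1.7109, 0.0261)
step 36: x0=(1.0779, 0.6701) x1=(-0.6324, 1.8500) x2=(-0.6870, -1.9698) x3=(-1.7053, 0.0187)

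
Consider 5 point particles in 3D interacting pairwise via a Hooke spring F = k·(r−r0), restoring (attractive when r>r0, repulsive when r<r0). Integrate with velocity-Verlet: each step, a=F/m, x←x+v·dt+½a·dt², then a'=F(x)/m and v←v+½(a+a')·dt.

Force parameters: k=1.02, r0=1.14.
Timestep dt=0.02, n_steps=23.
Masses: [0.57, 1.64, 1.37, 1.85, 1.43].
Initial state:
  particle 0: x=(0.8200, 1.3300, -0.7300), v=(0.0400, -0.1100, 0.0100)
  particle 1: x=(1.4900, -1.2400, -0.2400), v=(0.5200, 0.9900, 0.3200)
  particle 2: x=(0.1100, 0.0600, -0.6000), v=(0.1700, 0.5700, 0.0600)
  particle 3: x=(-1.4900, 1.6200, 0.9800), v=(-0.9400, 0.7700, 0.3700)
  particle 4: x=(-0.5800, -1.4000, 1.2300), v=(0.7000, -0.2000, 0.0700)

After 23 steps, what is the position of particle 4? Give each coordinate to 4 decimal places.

step 0: x0=(0.8200, 1.3300, -0.7300) x1=(1.4900, -1.2400, -0.2400) x2=(0.1100, 0.0600, -0.6000) x3=(-1.4900, 1.6200, 0.9800) x4=(-0.5800, -1.4000, 1.2300)
step 1: x0=(0.8200, 1.3266, -0.7288) x1=(1.4999, -1.2197, -0.2334) x2=(0.1133, 0.0714, -0.5985) x3=(-1.5082, 1.6348, 0.9871) x4=(-0.5657, -1.4033, 1.2309)
step 2: x0=(0.8186, 1.3207, -0.7257) x1=(1.5087, -1.1984, -0.2266) x2=(0.1164, 0.0827, -0.5964) x3=(-1.5253, 1.6485, 0.9936) x4=(-0.5509, -1.4053, 1.2309)
step 3: x0=(0.8156, 1.3124, -0.7207) x1=(1.5164, -1.1761, -0.2194) x2=(0.1194, 0.0940, -0.5937) x3=(-1.5413, 1.6611, 0.9995) x4=(-0.5356, -1.4060, 1.2300)
step 4: x0=(0.8111, 1.3017, -0.7137) x1=(1.5230, -1.1529, -0.2119) x2=(0.1222, 0.1053, -0.5904) x3=(-1.5560, 1.6725, 1.0048) x4=(-0.5198, -1.4052, 1.2281)
step 5: x0=(0.8051, 1.2888, -0.7049) x1=(1.5286, -1.1287, -0.2041) x2=(0.1247, 0.1165, -0.5864) x3=(-1.5696, 1.6827, 1.0095) x4=(-0.5035, -1.4031, 1.2253)
step 6: x0=(0.7976, 1.2736, -0.6941) x1=(1.5330, -1.1035, -0.1959) x2=(0.1271, 0.1276, -0.5819) x3=(-1.5820, 1.6918, 1.0136) x4=(-0.4868, -1.3997, 1.2216)
step 7: x0=(0.7887, 1.2563, -0.6814) x1=(1.5364, -1.0775, -0.1875) x2=(0.1293, 0.1387, -0.5767) x3=(-1.5931, 1.6997, 1.0171) x4=(-0.4696, -1.3948, 1.2170)
step 8: x0=(0.7783, 1.2368, -0.6669) x1=(1.5387, -1.0505, -0.1788) x2=(0.1313, 0.1497, -0.5710) x3=(-1.6030, 1.7065, 1.0199) x4=(-0.4519, -1.3886, 1.2115)
step 9: x0=(0.7666, 1.2154, -0.6505) x1=(1.5399, -1.0227, -0.1697) x2=(0.1330, 0.1606, -0.5646) x3=(-1.6118, 1.7121, 1.0222) x4=(-0.4339, -1.3811, 1.2051)
step 10: x0=(0.7535, 1.1920, -0.6323) x1=(1.5401, -0.9939, -0.1604) x2=(0.1345, 0.1715, -0.5576) x3=(-1.6192, 1.7165, 1.0238) x4=(-0.4154, -1.3721, 1.1979)
step 11: x0=(0.7391, 1.1668, -0.6124) x1=(1.5391, -0.9644, -0.1508) x2=(0.1359, 0.1822, -0.5501) x3=(-1.6255, 1.7198, 1.0249) x4=(-0.3966, -1.3618, 1.1898)
step 12: x0=(0.7234, 1.1399, -0.5907) x1=(1.5371, -0.9340, -0.1409) x2=(0.1369, 0.1929, -0.5419) x3=(-1.6304, 1.7219, 1.0254) x4=(-0.3774, -1.3502, 1.1809)
step 13: x0=(0.7065, 1.1113, -0.5673) x1=(1.5340, -0.9028, -0.1307) x2=(0.1378, 0.2035, -0.5331) x3=(-1.6342, 1.7229, 1.0252) x4=(-0.3580, -1.3373, 1.1712)
step 14: x0=(0.6884, 1.0813, -0.5423) x1=(1.5299, -0.8709, -0.1202) x2=(0.1384, 0.2139, -0.5238) x3=(-1.6367, 1.7227, 1.0245) x4=(-0.3382, -1.3230, 1.1607)
step 15: x0=(0.6691, 1.0498, -0.5157) x1=(1.5248, -0.8382, -0.1094) x2=(0.1387, 0.2242, -0.5139) x3=(-1.6380, 1.7214, 1.0233) x4=(-0.3181, -1.3075, 1.1495)
step 16: x0=(0.6488, 1.0170, -0.4875) x1=(1.5186, -0.8048, -0.0983) x2=(0.1388, 0.2345, -0.5034) x3=(-1.6380, 1.7189, 1.0214) x4=(-0.2977, -1.2906, 1.1375)
step 17: x0=(0.6274, 0.9830, -0.4579) x1=(1.5114, -0.7707, -0.0870) x2=(0.1386, 0.2446, -0.4924) x3=(-1.6368, 1.7153, 1.0190) x4=(-0.2772, -1.2726, 1.1247)
step 18: x0=(0.6050, 0.9480, -0.4268) x1=(1.5032, -0.7359, -0.0754) x2=(0.1382, 0.2545, -0.4808) x3=(-1.6344, 1.7106, 1.0160) x4=(-0.2564, -1.2532, 1.1113)
step 19: x0=(0.5817, 0.9121, -0.3944) x1=(1.4940, -0.7005, -0.0635) x2=(0.1374, 0.2643, -0.4687) x3=(-1.6307, 1.7048, 1.0125) x4=(-0.2354, -1.2327, 1.0972)
step 20: x0=(0.5576, 0.8753, -0.3606) x1=(1.4839, -0.6645, -0.0514) x2=(0.1364, 0.2740, -0.4561) x3=(-1.6259, 1.6979, 1.0085) x4=(-0.2143, -1.2110, 1.0825)
step 21: x0=(0.5326, 0.8378, -0.3256) x1=(1.4728, -0.6279, -0.0390) x2=(0.1351, 0.2835, -0.4430) x3=(-1.6198, 1.6899, 1.0040) x4=(-0.1930, -1.1882, 1.0672)
step 22: x0=(0.5069, 0.7998, -0.2893) x1=(1.4608, -0.5908, -0.0264) x2=(0.1336, 0.2928, -0.4294) x3=(-1.6126, 1.6809, 0.9989) x4=(-0.1717, -1.1642, 1.0513)
step 23: x0=(0.4805, 0.7613, -0.2518) x1=(1.4479, -0.5531, -0.0135) x2=(0.1317, 0.3020, -0.4154) x3=(-1.6042, 1.6708, 0.9934) x4=(-0.1502, -1.1392, 1.0349)

(-0.1502, -1.1392, 1.0349)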